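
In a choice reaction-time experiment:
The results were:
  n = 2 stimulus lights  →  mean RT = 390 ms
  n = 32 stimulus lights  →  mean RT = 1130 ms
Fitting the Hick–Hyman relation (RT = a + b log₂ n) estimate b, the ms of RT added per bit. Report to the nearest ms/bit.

185 ms/bit

The slope on a log₂ axis is (1130 − 390) / (5 − 1) = 185 ms/bit.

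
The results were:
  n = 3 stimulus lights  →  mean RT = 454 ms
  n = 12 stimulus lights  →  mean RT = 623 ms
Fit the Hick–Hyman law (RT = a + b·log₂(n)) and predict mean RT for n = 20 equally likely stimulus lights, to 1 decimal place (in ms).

685.3 ms

With log₂ n on the abscissa the relation is linear; from the two conditions:
  b = (623 − 454) / (log₂ 12 − log₂ 3) = 169 / (3.5850 − 1.5850) = 84.500 ms/bit
  a = 454 − 84.500 × 1.5850 = 320.071 ms
Then RT(20) = 320.071 + 84.500 × log₂ 20 = 320.071 + 84.500 × 4.3219 ≈ 685.274 ms.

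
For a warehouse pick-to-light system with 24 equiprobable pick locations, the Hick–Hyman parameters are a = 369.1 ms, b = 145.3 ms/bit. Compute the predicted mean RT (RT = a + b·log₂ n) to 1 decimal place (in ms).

log₂(24) = 4.5850 bits, so RT = 369.1 + 145.3 × 4.5850 ≈ 1035.295 ms.

1035.3 ms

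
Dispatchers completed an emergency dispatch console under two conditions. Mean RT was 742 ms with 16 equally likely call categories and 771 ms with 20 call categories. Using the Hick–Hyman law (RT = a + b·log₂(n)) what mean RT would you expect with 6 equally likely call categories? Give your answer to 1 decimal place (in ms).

614.5 ms

With log₂ n on the abscissa the relation is linear; from the two conditions:
  b = (771 − 742) / (log₂ 20 − log₂ 16) = 29 / (4.3219 − 4) = 90.082 ms/bit
  a = 742 − 90.082 × 4 = 381.671 ms
Then RT(6) = 381.671 + 90.082 × log₂ 6 = 381.671 + 90.082 × 2.5850 ≈ 614.530 ms.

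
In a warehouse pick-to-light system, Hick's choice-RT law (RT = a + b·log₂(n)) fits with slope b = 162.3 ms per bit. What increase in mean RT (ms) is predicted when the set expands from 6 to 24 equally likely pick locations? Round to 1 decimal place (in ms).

324.6 ms

The intercept a cancels: ΔRT = b·(log₂ n₂ − log₂ n₁) = b·log₂(n₂/n₁).
log₂(24) − log₂(6) = log₂(24/6) = log₂(4) = 2.
ΔRT = 162.3 × 2.0000 = 324.600 ms.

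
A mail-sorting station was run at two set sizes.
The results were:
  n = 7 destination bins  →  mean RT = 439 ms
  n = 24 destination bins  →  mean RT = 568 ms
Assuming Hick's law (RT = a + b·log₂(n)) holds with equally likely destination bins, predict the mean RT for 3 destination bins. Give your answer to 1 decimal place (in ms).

350.3 ms

RT is linear in log₂ n, so two points fix the line:
  b = (568 − 439) / (log₂ 24 − log₂ 7) = 129 / (4.5850 − 2.8074) = 72.569 ms/bit
  a = 439 − 72.569 × 2.8074 = 235.272 ms
Then RT(3) = 235.272 + 72.569 × log₂ 3 = 235.272 + 72.569 × 1.5850 ≈ 350.292 ms.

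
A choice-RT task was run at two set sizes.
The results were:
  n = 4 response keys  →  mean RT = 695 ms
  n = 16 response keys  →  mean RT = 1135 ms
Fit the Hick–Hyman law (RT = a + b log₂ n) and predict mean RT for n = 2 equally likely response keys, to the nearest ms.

With log₂ n on the abscissa the relation is linear; from the two conditions:
  b = (1135 − 695) / (log₂ 16 − log₂ 4) = 440 / (4 − 2) = 220 ms/bit
  a = 695 − 220 × 2 = 255 ms
Then RT(2) = 255 + 220 × log₂ 2 = 255 + 220 × 1 ≈ 475.000 ms.

475 ms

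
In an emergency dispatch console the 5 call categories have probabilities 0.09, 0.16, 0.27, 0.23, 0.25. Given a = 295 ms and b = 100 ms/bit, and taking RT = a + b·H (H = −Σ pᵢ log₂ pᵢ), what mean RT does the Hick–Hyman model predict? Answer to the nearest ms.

Entropy contributions −pᵢ log₂ pᵢ: 0.3127, 0.4230, 0.5100, 0.4877, 0.5000; sum H = 2.2334 bits.
RT = a + bH = 295 + 100·2.2334 = 518.34 ms.

518 ms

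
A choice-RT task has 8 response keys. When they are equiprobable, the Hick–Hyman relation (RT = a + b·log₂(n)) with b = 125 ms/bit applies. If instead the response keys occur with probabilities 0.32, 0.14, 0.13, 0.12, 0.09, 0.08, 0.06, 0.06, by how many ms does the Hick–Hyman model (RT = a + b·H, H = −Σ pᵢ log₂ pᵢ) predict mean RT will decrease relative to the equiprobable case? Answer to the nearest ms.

29 ms

The RT saving is b·ΔH. Equiprobable H₀ = log₂(8) = 3.0000 bits; with the given probabilities H = 2.7641 bits.
b·(H₀ − H) = 125 × (3.0000 − 2.7641) = 29.49 ms.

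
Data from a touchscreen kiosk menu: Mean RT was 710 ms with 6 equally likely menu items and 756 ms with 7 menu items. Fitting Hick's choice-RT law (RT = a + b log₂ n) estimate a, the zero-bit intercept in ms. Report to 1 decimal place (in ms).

175.3 ms

Slope: b = (756 − 710) / (log₂ 7 − log₂ 6) = 46/0.2224 = 206.842 ms/bit.
a = RT₁ − b·log₂ n₁ = 710 − 206.842 × 2.5850 = 175.322 ms.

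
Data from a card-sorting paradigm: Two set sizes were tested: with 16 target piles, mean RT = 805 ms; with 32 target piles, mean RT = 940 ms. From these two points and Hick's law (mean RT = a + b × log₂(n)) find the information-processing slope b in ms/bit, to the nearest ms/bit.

b = (RT₂ − RT₁)/(log₂ n₂ − log₂ n₁) = (940 − 805)/(5 − 4) = 135 ms/bit.

135 ms/bit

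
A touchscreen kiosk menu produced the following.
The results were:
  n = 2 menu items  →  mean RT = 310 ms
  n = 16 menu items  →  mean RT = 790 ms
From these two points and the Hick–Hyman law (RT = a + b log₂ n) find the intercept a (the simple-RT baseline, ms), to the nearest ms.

b = (RT₂ − RT₁)/(log₂ n₂ − log₂ n₁) = (790 − 310)/(4 − 1) = 160 ms/bit.
Intercept: a = 310 − 160·log₂(2) = 150.000 ms.

150 ms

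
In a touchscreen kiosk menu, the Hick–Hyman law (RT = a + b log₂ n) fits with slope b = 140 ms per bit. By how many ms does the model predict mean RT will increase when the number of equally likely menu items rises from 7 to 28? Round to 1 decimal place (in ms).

280.0 ms

The intercept a cancels: ΔRT = b·(log₂ n₂ − log₂ n₁) = b·log₂(n₂/n₁).
log₂(28) − log₂(7) = log₂(28/7) = log₂(4) = 2.
ΔRT = 140 × 2.0000 = 280.000 ms.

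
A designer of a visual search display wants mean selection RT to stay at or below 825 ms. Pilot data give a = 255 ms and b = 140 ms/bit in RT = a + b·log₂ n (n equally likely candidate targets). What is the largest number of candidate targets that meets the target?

16

Information budget: (825 − 255)/140 = 4.0714 bits, so n ≤ 2^4.0714 = 16.812 → at most 16.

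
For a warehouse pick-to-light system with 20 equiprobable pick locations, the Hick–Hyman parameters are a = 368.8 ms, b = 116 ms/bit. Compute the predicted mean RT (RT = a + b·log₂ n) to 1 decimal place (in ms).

870.1 ms

log₂(20) = 4.3219 bits, so RT = 368.8 + 116 × 4.3219 ≈ 870.144 ms.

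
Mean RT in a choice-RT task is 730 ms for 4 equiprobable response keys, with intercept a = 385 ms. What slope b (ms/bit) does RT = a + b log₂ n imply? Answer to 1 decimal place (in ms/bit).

172.5 ms/bit

log₂(4) = 2 bits.
b = (RT − a)/log₂ n = (730 − 385) / 2 = 172.500 ms/bit.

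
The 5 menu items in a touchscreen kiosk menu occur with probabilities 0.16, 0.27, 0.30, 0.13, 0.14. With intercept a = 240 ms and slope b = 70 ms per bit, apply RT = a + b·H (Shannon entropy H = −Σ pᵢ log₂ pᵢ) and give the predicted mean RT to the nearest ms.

Entropy contributions −pᵢ log₂ pᵢ: 0.4230, 0.5100, 0.5211, 0.3826, 0.3971; sum H = 2.2339 bits.
RT = a + bH = 240 + 70·2.2339 = 396.37 ms.

396 ms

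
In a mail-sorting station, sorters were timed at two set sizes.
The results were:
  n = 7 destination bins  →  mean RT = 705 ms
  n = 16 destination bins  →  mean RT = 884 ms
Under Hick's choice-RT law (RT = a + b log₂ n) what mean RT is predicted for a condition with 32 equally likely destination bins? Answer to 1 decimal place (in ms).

1034.1 ms

Fit slope and intercept:
  b = (884 − 705) / (log₂ 16 − log₂ 7) = 179 / (4 − 2.8074) = 150.087 ms/bit
  a = 705 − 150.087 × 2.8074 = 283.654 ms
Then RT(32) = 283.654 + 150.087 × log₂ 32 = 283.654 + 150.087 × 5 ≈ 1034.087 ms.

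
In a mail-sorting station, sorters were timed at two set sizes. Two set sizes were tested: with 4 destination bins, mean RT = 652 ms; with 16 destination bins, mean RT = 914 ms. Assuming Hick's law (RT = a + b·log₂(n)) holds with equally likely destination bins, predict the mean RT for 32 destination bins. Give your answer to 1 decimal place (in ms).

Solve the two-equation system in a and b:
  b = (914 − 652) / (log₂ 16 − log₂ 4) = 262 / (4 − 2) = 131.000 ms/bit
  a = 652 − 131.000 × 2 = 390.000 ms
Then RT(32) = 390.000 + 131.000 × log₂ 32 = 390.000 + 131.000 × 5 ≈ 1045.000 ms.

1045.0 ms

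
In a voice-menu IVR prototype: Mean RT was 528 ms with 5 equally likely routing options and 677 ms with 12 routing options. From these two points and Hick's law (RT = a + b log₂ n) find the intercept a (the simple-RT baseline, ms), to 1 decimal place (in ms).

The slope on a log₂ axis is (677 − 528) / (3.5850 − 2.3219) = 117.970 ms/bit.
a = RT₁ − b·log₂ n₁ = 528 − 117.970 × 2.3219 = 254.082 ms.

254.1 ms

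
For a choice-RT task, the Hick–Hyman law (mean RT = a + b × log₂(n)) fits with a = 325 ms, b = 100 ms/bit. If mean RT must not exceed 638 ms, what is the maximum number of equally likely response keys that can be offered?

8

Information budget: (638 − 325)/100 = 3.1300 bits, so n ≤ 2^3.1300 = 8.754 → at most 8.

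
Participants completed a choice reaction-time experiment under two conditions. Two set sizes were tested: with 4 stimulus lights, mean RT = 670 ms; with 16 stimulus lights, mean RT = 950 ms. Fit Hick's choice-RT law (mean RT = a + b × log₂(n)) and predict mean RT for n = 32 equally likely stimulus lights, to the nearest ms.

With log₂ n on the abscissa the relation is linear; from the two conditions:
  b = (950 − 670) / (log₂ 16 − log₂ 4) = 280 / (4 − 2) = 140 ms/bit
  a = 670 − 140 × 2 = 390 ms
Then RT(32) = 390 + 140 × log₂ 32 = 390 + 140 × 5 ≈ 1090.000 ms.

1090 ms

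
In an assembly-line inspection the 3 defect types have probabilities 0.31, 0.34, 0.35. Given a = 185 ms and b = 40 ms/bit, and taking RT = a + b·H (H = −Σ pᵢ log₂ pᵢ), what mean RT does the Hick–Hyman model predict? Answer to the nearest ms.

Entropy contributions −pᵢ log₂ pᵢ: 0.5238, 0.5292, 0.5301; sum H = 1.5831 bits.
RT = a + bH = 185 + 40·1.5831 = 248.32 ms.

248 ms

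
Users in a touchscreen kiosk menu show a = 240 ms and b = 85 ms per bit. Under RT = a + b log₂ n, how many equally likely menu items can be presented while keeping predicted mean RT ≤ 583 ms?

16

Set 240 + 85·log₂ n ≤ 583 → log₂ n ≤ (583 − 240)/85 = 4.0353.
So n ≤ 2^4.0353 = 16.396; the largest integer n is 16.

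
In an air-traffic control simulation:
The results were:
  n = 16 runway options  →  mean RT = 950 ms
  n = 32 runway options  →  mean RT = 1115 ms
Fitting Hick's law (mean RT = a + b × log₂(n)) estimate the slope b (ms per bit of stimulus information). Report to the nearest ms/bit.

165 ms/bit

b = (RT₂ − RT₁)/(log₂ n₂ − log₂ n₁) = (1115 − 950)/(5 − 4) = 165 ms/bit.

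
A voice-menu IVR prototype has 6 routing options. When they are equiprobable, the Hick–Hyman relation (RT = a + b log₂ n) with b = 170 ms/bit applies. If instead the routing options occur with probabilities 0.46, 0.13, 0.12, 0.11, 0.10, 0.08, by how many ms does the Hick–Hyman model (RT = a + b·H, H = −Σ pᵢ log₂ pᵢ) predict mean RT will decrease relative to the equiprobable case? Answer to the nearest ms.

59 ms

Equiprobable entropy H₀ = log₂ 6 = 2.5850 bits.
Skewed entropy H = −Σ pᵢ log₂ pᵢ = 2.2390 bits.
ΔRT = b·(H₀ − H) = 170 × 0.3459 = 58.81 ms.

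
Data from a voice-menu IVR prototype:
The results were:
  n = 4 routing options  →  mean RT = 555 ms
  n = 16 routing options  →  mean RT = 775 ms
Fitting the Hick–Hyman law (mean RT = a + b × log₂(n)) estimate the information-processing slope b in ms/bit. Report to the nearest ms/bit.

110 ms/bit

b = (RT₂ − RT₁)/(log₂ n₂ − log₂ n₁) = (775 − 555)/(4 − 2) = 110 ms/bit.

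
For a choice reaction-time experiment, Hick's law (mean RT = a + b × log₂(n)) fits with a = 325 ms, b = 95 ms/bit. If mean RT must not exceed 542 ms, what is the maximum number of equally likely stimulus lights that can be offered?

4

95·log₂ n ≤ 542 − 325 = 217, giving log₂ n ≤ 2.2842 and n ≤ 4.871. The largest whole number is 4.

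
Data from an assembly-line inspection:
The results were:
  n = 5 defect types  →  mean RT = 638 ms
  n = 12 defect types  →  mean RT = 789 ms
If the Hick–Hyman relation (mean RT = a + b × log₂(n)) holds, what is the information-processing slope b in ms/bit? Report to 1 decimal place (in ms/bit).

Slope: b = (789 − 638) / (log₂ 12 − log₂ 5) = 151/1.2630 = 119.553 ms/bit.

119.6 ms/bit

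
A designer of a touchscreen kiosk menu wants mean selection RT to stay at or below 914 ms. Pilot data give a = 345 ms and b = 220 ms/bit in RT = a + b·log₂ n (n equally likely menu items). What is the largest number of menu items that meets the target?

Information budget: (914 − 345)/220 = 2.5864 bits, so n ≤ 2^2.5864 = 6.006 → at most 6.

6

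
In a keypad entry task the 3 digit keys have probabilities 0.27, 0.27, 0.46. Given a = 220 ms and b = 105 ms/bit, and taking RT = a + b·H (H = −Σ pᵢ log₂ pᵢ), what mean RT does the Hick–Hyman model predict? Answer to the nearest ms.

381 ms

H = 0.27·log₂(1/0.27) + 0.27·log₂(1/0.27) + 0.46·log₂(1/0.46) = 1.5354 bits.
RT = 220 + 105 × 1.5354 = 381.21 ms.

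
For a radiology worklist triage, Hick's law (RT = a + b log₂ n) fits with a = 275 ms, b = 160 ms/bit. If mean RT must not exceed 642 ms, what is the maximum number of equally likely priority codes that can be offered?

4

160·log₂ n ≤ 642 − 275 = 367, giving log₂ n ≤ 2.2938 and n ≤ 4.903. The largest whole number is 4.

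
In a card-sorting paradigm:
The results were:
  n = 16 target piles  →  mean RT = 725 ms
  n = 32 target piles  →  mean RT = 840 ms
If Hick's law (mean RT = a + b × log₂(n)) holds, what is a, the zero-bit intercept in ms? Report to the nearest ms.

265 ms

b = (RT₂ − RT₁)/(log₂ n₂ − log₂ n₁) = (840 − 725)/(5 − 4) = 115 ms/bit.
Intercept: a = 725 − 115·log₂(16) = 265.000 ms.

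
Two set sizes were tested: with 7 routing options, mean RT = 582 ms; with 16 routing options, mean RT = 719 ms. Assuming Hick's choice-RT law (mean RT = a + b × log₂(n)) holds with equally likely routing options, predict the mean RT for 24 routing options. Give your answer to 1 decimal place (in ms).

Fit slope and intercept:
  b = (719 − 582) / (log₂ 16 − log₂ 7) = 137 / (4 − 2.8074) = 114.871 ms/bit
  a = 582 − 114.871 × 2.8074 = 259.517 ms
Then RT(24) = 259.517 + 114.871 × log₂ 24 = 259.517 + 114.871 × 4.5850 ≈ 786.195 ms.

786.2 ms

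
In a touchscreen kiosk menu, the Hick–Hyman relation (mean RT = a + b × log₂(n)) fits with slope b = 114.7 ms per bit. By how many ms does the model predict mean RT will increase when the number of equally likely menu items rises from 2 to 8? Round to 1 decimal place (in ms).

ΔRT = (a + b log₂ n₂) − (a + b log₂ n₁) = b·(log₂ n₂ − log₂ n₁).
log₂(8) − log₂(2) = log₂(8/2) = log₂(4) = 2.
ΔRT = 114.7 × 2.0000 = 229.400 ms.

229.4 ms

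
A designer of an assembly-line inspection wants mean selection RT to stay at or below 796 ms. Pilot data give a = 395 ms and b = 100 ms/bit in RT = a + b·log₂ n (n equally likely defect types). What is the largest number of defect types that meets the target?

16

Information budget: (796 − 395)/100 = 4.0100 bits, so n ≤ 2^4.0100 = 16.111 → at most 16.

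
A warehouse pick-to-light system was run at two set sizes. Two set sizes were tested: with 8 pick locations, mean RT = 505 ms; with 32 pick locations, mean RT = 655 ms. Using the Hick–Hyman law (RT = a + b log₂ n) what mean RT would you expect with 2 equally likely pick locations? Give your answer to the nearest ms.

355 ms

Fit slope and intercept:
  b = (655 − 505) / (log₂ 32 − log₂ 8) = 150 / (5 − 3) = 75 ms/bit
  a = 505 − 75 × 3 = 280 ms
Then RT(2) = 280 + 75 × log₂ 2 = 280 + 75 × 1 ≈ 355.000 ms.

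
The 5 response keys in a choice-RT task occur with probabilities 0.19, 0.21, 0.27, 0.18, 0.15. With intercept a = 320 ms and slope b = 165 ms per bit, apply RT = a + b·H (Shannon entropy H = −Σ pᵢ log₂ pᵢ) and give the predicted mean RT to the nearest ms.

698 ms

Entropy contributions −pᵢ log₂ pᵢ: 0.4552, 0.4728, 0.5100, 0.4453, 0.4105; sum H = 2.2939 bits.
RT = a + bH = 320 + 165·2.2939 = 698.50 ms.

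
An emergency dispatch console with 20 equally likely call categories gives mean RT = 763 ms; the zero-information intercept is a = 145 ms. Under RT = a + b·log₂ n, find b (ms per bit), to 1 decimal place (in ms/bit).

143.0 ms/bit

log₂(20) = 4.3219 bits.
b = (RT − a)/log₂ n = (763 − 145) / 4.3219 = 142.992 ms/bit.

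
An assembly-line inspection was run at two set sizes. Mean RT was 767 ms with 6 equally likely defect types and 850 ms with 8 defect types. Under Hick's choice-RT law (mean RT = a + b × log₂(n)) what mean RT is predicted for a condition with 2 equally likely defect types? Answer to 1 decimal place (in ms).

Solve the two-equation system in a and b:
  b = (850 − 767) / (log₂ 8 − log₂ 6) = 83 / (3 − 2.5850) = 199.982 ms/bit
  a = 767 − 199.982 × 2.5850 = 250.054 ms
Then RT(2) = 250.054 + 199.982 × log₂ 2 = 250.054 + 199.982 × 1 ≈ 450.036 ms.

450.0 ms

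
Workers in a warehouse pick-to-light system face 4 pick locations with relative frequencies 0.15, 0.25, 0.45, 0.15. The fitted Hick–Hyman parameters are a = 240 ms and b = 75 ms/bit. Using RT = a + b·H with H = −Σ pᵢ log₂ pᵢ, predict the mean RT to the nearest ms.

Entropy contributions −pᵢ log₂ pᵢ: 0.4105, 0.5000, 0.5184, 0.4105; sum H = 1.8395 bits.
RT = a + bH = 240 + 75·1.8395 = 377.96 ms.

378 ms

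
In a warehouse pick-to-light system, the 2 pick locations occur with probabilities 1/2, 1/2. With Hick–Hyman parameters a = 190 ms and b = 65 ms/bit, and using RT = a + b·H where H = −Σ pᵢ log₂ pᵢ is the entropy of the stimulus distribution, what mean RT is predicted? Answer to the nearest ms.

Each term −pᵢ log₂ pᵢ: 0.5·1 + 0.5·1; summed, H = 1.000 bits.
Mean RT = a + bH = 190 + 65·1.000 = 255.00 ms.

255 ms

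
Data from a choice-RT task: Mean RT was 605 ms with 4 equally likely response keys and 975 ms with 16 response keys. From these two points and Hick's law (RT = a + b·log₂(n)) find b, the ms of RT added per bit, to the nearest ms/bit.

b = (RT₂ − RT₁)/(log₂ n₂ − log₂ n₁) = (975 − 605)/(4 − 2) = 185 ms/bit.

185 ms/bit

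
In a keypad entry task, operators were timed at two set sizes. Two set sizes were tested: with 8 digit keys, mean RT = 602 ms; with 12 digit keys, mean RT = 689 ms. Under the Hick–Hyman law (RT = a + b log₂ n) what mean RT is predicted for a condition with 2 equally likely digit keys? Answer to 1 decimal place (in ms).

304.5 ms

Fit slope and intercept:
  b = (689 − 602) / (log₂ 12 − log₂ 8) = 87 / (3.5850 − 3) = 148.727 ms/bit
  a = 602 − 148.727 × 3 = 155.818 ms
Then RT(2) = 155.818 + 148.727 × log₂ 2 = 155.818 + 148.727 × 1 ≈ 304.545 ms.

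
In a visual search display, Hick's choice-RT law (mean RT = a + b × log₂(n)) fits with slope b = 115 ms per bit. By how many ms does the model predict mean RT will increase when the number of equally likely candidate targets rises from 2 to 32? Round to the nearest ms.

460 ms

Only the slope matters, since a is common to both: ΔRT = b·log₂(n₂/n₁).
log₂(32) − log₂(2) = log₂(32/2) = log₂(16) = 4.
ΔRT = 115 × 4.0000 = 460.000 ms.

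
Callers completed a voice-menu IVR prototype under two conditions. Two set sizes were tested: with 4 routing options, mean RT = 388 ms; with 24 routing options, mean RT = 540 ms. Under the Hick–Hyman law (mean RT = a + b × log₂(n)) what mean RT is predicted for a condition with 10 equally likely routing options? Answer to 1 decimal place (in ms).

Solve the two-equation system in a and b:
  b = (540 − 388) / (log₂ 24 − log₂ 4) = 152 / (4.5850 − 2) = 58.802 ms/bit
  a = 388 − 58.802 × 2 = 270.397 ms
Then RT(10) = 270.397 + 58.802 × log₂ 10 = 270.397 + 58.802 × 3.3219 ≈ 465.732 ms.

465.7 ms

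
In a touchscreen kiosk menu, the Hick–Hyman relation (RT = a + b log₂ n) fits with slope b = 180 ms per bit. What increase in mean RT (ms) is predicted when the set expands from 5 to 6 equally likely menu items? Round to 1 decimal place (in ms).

47.3 ms

Only the slope matters, since a is common to both: ΔRT = b·log₂(n₂/n₁).
log₂(6) − log₂(5) = 2.5850 − 2.3219 = 0.2630.
ΔRT = 180 × 0.2630 = 47.346 ms.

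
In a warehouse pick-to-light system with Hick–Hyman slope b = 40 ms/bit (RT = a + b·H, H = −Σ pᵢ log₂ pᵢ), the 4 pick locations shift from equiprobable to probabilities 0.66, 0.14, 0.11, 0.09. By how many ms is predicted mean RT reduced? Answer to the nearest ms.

Equiprobable entropy H₀ = log₂ 4 = 2.0000 bits.
Skewed entropy H = −Σ pᵢ log₂ pᵢ = 1.4557 bits.
ΔRT = b·(H₀ − H) = 40 × 0.5443 = 21.77 ms.

22 ms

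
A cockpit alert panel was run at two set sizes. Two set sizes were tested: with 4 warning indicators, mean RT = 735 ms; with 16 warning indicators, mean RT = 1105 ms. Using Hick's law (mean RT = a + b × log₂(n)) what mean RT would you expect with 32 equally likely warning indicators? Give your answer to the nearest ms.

1290 ms

Solve the two-equation system in a and b:
  b = (1105 − 735) / (log₂ 16 − log₂ 4) = 370 / (4 − 2) = 185 ms/bit
  a = 735 − 185 × 2 = 365 ms
Then RT(32) = 365 + 185 × log₂ 32 = 365 + 185 × 5 ≈ 1290.000 ms.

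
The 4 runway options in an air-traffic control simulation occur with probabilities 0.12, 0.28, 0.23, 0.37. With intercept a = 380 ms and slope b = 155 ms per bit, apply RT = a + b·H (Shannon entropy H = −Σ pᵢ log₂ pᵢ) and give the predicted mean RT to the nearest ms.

H = 0.12·log₂(1/0.12) + 0.28·log₂(1/0.28) + 0.23·log₂(1/0.23) + 0.37·log₂(1/0.37) = 1.8997 bits.
RT = 380 + 155 × 1.8997 = 674.45 ms.

674 ms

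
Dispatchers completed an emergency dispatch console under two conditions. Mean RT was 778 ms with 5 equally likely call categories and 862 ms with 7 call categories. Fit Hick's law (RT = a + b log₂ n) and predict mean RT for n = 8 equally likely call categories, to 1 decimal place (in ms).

895.3 ms

With log₂ n on the abscissa the relation is linear; from the two conditions:
  b = (862 − 778) / (log₂ 7 − log₂ 5) = 84 / (2.8074 − 2.3219) = 173.044 ms/bit
  a = 778 − 173.044 × 2.3219 = 376.205 ms
Then RT(8) = 376.205 + 173.044 × log₂ 8 = 376.205 + 173.044 × 3 ≈ 895.336 ms.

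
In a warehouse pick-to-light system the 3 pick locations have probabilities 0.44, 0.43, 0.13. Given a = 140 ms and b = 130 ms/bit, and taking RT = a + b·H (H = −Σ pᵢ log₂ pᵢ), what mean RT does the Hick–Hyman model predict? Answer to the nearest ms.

Entropy contributions −pᵢ log₂ pᵢ: 0.5211, 0.5236, 0.3826; sum H = 1.4274 bits.
RT = a + bH = 140 + 130·1.4274 = 325.56 ms.

326 ms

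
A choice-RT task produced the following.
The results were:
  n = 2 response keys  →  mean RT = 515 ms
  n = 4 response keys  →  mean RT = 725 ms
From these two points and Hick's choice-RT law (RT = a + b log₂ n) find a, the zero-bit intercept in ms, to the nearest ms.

305 ms

Slope: b = (725 − 515) / (log₂ 4 − log₂ 2) = 210/1.0000 = 210 ms/bit.
a = RT₁ − b·log₂ n₁ = 515 − 210 × 1 = 305.000 ms.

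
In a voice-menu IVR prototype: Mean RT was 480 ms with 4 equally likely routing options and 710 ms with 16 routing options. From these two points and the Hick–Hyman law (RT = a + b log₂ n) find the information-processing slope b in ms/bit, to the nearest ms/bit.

115 ms/bit

b = (RT₂ − RT₁)/(log₂ n₂ − log₂ n₁) = (710 − 480)/(4 − 2) = 115 ms/bit.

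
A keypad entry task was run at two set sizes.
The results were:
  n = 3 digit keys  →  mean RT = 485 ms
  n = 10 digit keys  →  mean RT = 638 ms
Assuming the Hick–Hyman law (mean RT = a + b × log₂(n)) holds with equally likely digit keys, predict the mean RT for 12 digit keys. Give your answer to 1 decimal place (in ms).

Fit slope and intercept:
  b = (638 − 485) / (log₂ 10 − log₂ 3) = 153 / (3.3219 − 1.5850) = 88.085 ms/bit
  a = 485 − 88.085 × 1.5850 = 345.389 ms
Then RT(12) = 345.389 + 88.085 × log₂ 12 = 345.389 + 88.085 × 3.5850 ≈ 661.169 ms.

661.2 ms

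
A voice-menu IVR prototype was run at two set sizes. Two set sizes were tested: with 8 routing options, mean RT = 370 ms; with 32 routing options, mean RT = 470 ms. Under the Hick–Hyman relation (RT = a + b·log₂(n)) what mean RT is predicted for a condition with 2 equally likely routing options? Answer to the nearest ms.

270 ms

Solve the two-equation system in a and b:
  b = (470 − 370) / (log₂ 32 − log₂ 8) = 100 / (5 − 3) = 50 ms/bit
  a = 370 − 50 × 3 = 220 ms
Then RT(2) = 220 + 50 × log₂ 2 = 220 + 50 × 1 ≈ 270.000 ms.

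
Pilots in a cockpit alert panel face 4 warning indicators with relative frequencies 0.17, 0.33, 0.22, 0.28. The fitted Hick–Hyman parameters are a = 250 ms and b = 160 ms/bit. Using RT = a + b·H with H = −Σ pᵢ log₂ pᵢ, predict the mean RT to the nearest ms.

H = 0.17·log₂(1/0.17) + 0.33·log₂(1/0.33) + 0.22·log₂(1/0.22) + 0.28·log₂(1/0.28) = 1.9572 bits.
RT = 250 + 160 × 1.9572 = 563.15 ms.

563 ms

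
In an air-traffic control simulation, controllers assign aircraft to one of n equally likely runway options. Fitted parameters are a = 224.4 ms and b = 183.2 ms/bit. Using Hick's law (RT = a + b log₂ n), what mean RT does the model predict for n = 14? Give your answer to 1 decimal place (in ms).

921.9 ms

log₂(14) = 3.8074 bits, so RT = 224.4 + 183.2 × 3.8074 ≈ 921.907 ms.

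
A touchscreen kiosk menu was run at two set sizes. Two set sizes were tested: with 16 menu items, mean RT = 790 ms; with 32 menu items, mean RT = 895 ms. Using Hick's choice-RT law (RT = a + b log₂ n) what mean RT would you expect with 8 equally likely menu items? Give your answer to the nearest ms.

Solve the two-equation system in a and b:
  b = (895 − 790) / (log₂ 32 − log₂ 16) = 105 / (5 − 4) = 105 ms/bit
  a = 790 − 105 × 4 = 370 ms
Then RT(8) = 370 + 105 × log₂ 8 = 370 + 105 × 3 ≈ 685.000 ms.

685 ms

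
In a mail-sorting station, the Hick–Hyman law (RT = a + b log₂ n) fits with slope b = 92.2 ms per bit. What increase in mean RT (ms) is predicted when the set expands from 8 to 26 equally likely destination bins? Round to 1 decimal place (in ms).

The intercept a cancels: ΔRT = b·(log₂ n₂ − log₂ n₁) = b·log₂(n₂/n₁).
log₂(26) − log₂(8) = 4.7004 − 3 = 1.7004.
ΔRT = 92.2 × 1.7004 = 156.781 ms.

156.8 ms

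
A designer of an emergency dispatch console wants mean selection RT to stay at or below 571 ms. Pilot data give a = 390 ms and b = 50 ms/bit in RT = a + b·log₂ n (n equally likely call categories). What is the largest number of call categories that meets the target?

12

Set 390 + 50·log₂ n ≤ 571 → log₂ n ≤ (571 − 390)/50 = 3.6200.
So n ≤ 2^3.6200 = 12.295; the largest integer n is 12.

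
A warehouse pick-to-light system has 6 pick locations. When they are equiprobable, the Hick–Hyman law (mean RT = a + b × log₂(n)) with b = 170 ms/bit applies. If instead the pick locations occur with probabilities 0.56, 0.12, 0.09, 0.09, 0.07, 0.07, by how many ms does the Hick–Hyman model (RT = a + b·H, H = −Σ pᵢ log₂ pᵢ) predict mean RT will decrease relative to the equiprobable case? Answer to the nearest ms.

The RT saving is b·ΔH. Equiprobable H₀ = log₂(6) = 2.5850 bits; with the given probabilities H = 1.9979 bits.
b·(H₀ − H) = 170 × (2.5850 − 1.9979) = 99.80 ms.

100 ms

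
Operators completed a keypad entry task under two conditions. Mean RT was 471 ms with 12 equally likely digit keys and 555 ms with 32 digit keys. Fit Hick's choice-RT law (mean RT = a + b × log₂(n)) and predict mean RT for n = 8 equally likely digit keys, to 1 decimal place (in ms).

Fit slope and intercept:
  b = (555 − 471) / (log₂ 32 − log₂ 12) = 84 / (5 − 3.5850) = 59.362 ms/bit
  a = 471 − 59.362 × 3.5850 = 258.188 ms
Then RT(8) = 258.188 + 59.362 × log₂ 8 = 258.188 + 59.362 × 3 ≈ 436.275 ms.

436.3 ms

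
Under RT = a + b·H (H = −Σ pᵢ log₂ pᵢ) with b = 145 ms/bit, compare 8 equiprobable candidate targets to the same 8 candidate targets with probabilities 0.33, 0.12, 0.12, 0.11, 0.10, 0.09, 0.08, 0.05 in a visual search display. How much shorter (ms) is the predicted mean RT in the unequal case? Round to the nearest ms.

Equiprobable entropy H₀ = log₂ 8 = 3.0000 bits.
Skewed entropy H = −Σ pᵢ log₂ pᵢ = 2.7647 bits.
ΔRT = b·(H₀ − H) = 145 × 0.2353 = 34.12 ms.

34 ms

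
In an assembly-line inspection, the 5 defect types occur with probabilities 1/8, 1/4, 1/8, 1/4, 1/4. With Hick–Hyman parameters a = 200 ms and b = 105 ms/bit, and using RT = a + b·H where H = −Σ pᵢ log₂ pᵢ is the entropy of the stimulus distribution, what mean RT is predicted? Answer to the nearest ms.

H = −Σ pᵢ log₂ pᵢ = 0.125·3 + 0.25·2 + 0.125·3 + 0.25·2 + 0.25·2 = 2.250 bits.
RT = 200 + 105 × 2.250 = 436.25 ms.

436 ms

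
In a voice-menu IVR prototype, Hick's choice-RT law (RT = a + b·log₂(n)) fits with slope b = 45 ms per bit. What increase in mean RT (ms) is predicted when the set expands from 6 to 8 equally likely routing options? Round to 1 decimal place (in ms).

ΔRT = (a + b log₂ n₂) − (a + b log₂ n₁) = b·(log₂ n₂ − log₂ n₁).
log₂(8) − log₂(6) = 3 − 2.5850 = 0.4150.
ΔRT = 45 × 0.4150 = 18.677 ms.

18.7 ms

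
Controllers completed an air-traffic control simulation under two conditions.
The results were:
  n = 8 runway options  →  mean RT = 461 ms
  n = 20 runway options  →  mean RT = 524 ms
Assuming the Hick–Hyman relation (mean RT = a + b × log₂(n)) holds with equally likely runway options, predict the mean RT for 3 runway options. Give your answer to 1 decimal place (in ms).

With log₂ n on the abscissa the relation is linear; from the two conditions:
  b = (524 − 461) / (log₂ 20 − log₂ 8) = 63 / (4.3219 − 3) = 47.658 ms/bit
  a = 461 − 47.658 × 3 = 318.027 ms
Then RT(3) = 318.027 + 47.658 × log₂ 3 = 318.027 + 47.658 × 1.5850 ≈ 393.563 ms.

393.6 ms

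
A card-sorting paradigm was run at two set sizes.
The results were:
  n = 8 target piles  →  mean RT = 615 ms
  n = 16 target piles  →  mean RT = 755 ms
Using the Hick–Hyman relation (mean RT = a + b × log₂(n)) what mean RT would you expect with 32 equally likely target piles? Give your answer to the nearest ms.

Fit slope and intercept:
  b = (755 − 615) / (log₂ 16 − log₂ 8) = 140 / (4 − 3) = 140 ms/bit
  a = 615 − 140 × 3 = 195 ms
Then RT(32) = 195 + 140 × log₂ 32 = 195 + 140 × 5 ≈ 895.000 ms.

895 ms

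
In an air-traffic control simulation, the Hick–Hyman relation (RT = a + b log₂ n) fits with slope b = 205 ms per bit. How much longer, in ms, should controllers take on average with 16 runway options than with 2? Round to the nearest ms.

615 ms

The intercept a cancels: ΔRT = b·(log₂ n₂ − log₂ n₁) = b·log₂(n₂/n₁).
log₂(16) − log₂(2) = log₂(16/2) = log₂(8) = 3.
ΔRT = 205 × 3.0000 = 615.000 ms.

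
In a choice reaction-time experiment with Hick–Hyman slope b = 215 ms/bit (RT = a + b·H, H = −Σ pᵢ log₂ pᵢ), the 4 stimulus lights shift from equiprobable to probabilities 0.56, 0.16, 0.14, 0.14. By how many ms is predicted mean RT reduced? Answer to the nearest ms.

Equiprobable entropy H₀ = log₂ 4 = 2.0000 bits.
Skewed entropy H = −Σ pᵢ log₂ pᵢ = 1.6857 bits.
ΔRT = b·(H₀ − H) = 215 × 0.3143 = 67.58 ms.

68 ms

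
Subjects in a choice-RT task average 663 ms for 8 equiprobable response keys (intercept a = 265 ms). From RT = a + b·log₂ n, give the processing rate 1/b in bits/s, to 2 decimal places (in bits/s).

b = (663 − 265)/log₂ 8 = 398/3 = 132.667 ms per bit = 0.13267 s/bit; the reciprocal is 7.538 bits/s.

7.54 bits/s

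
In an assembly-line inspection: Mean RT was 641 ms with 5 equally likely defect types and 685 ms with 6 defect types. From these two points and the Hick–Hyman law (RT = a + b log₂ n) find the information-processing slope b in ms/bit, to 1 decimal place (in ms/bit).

167.3 ms/bit

The slope on a log₂ axis is (685 − 641) / (2.5850 − 2.3219) = 167.278 ms/bit.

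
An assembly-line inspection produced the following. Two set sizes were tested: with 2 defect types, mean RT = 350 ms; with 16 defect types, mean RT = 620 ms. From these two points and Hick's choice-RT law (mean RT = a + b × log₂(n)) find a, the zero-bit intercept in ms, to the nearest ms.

b = (RT₂ − RT₁)/(log₂ n₂ − log₂ n₁) = (620 − 350)/(4 − 1) = 90 ms/bit.
a = RT₁ − b·log₂ n₁ = 350 − 90 × 1 = 260.000 ms.

260 ms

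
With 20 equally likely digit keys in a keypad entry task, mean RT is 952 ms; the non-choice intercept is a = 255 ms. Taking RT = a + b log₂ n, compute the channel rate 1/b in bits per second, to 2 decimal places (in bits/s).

b = (952 − 255)/log₂ 20 = 697/4.3219 = 161.271 ms per bit = 0.16127 s/bit; the reciprocal is 6.201 bits/s.

6.20 bits/s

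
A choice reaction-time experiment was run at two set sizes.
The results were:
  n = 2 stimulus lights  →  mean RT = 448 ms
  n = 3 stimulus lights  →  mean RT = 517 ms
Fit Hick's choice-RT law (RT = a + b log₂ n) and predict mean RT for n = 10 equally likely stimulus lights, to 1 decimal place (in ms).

721.9 ms

Fit slope and intercept:
  b = (517 − 448) / (log₂ 3 − log₂ 2) = 69 / (1.5850 − 1) = 117.956 ms/bit
  a = 448 − 117.956 × 1 = 330.044 ms
Then RT(10) = 330.044 + 117.956 × log₂ 10 = 330.044 + 117.956 × 3.3219 ≈ 721.886 ms.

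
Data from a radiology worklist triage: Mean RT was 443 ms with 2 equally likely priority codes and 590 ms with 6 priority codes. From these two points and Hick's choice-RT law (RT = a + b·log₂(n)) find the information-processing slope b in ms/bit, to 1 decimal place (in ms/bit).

Slope: b = (590 − 443) / (log₂ 6 − log₂ 2) = 147/1.5850 = 92.747 ms/bit.

92.7 ms/bit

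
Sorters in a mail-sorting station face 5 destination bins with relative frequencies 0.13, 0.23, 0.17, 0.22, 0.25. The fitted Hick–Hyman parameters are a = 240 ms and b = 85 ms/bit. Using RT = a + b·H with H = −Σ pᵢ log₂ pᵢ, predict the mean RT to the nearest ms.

Entropy contributions −pᵢ log₂ pᵢ: 0.3826, 0.4877, 0.4346, 0.4806, 0.5000; sum H = 2.2855 bits.
RT = a + bH = 240 + 85·2.2855 = 434.27 ms.

434 ms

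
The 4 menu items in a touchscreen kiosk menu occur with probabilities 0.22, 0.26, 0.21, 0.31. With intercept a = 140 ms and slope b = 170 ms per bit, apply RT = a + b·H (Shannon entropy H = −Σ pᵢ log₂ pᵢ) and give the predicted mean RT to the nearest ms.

477 ms

H = 0.22·log₂(1/0.22) + 0.26·log₂(1/0.26) + 0.21·log₂(1/0.21) + 0.31·log₂(1/0.31) = 1.9825 bits.
RT = 140 + 170 × 1.9825 = 477.02 ms.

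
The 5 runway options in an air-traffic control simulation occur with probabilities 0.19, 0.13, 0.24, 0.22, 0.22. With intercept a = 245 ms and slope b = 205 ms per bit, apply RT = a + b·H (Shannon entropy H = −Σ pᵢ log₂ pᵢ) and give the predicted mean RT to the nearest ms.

Entropy contributions −pᵢ log₂ pᵢ: 0.4552, 0.3826, 0.4941, 0.4806, 0.4806; sum H = 2.2932 bits.
RT = a + bH = 245 + 205·2.2932 = 715.10 ms.

715 ms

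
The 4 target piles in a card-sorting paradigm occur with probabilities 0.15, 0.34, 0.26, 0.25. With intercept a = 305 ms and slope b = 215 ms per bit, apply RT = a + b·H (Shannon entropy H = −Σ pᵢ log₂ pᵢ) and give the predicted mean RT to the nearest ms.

Entropy contributions −pᵢ log₂ pᵢ: 0.4105, 0.5292, 0.5053, 0.5000; sum H = 1.9450 bits.
RT = a + bH = 305 + 215·1.9450 = 723.18 ms.

723 ms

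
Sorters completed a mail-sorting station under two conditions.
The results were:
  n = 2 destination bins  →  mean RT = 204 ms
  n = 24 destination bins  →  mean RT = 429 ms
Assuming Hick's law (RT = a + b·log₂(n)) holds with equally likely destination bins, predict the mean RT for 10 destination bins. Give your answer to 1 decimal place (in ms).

With log₂ n on the abscissa the relation is linear; from the two conditions:
  b = (429 − 204) / (log₂ 24 − log₂ 2) = 225 / (4.5850 − 1) = 62.762 ms/bit
  a = 204 − 62.762 × 1 = 141.238 ms
Then RT(10) = 141.238 + 62.762 × log₂ 10 = 141.238 + 62.762 × 3.3219 ≈ 349.729 ms.

349.7 ms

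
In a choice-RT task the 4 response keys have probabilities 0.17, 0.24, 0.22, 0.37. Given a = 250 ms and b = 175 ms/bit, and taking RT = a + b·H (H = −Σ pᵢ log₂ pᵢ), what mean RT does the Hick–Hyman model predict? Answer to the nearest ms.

H = 0.17·log₂(1/0.17) + 0.24·log₂(1/0.24) + 0.22·log₂(1/0.22) + 0.37·log₂(1/0.37) = 1.9400 bits.
RT = 250 + 175 × 1.9400 = 589.50 ms.

590 ms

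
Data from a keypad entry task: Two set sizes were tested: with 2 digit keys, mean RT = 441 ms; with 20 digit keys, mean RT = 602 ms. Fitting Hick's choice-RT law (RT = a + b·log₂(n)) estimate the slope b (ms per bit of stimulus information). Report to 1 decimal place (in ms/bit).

48.5 ms/bit

The slope on a log₂ axis is (602 − 441) / (4.3219 − 1) = 48.466 ms/bit.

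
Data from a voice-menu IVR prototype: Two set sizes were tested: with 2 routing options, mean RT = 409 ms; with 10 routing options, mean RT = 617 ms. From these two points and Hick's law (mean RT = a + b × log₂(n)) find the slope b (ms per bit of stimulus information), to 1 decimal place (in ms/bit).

89.6 ms/bit

b = (RT₂ − RT₁)/(log₂ n₂ − log₂ n₁) = (617 − 409)/(3.3219 − 1) = 89.581 ms/bit.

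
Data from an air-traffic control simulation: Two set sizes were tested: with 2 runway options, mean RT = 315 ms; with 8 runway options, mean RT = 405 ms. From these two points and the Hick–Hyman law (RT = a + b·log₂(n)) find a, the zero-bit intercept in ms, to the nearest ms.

The slope on a log₂ axis is (405 − 315) / (3 − 1) = 45 ms/bit.
a = RT₁ − b·log₂ n₁ = 315 − 45 × 1 = 270.000 ms.

270 ms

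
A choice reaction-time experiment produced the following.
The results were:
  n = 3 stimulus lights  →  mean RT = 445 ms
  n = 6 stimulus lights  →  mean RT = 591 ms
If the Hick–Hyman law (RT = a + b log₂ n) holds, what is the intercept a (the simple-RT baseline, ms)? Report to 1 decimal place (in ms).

b = (RT₂ − RT₁)/(log₂ n₂ − log₂ n₁) = (591 − 445)/(2.5850 − 1.5850) = 146.000 ms/bit.
a = RT₁ − b·log₂ n₁ = 445 − 146.000 × 1.5850 = 213.595 ms.

213.6 ms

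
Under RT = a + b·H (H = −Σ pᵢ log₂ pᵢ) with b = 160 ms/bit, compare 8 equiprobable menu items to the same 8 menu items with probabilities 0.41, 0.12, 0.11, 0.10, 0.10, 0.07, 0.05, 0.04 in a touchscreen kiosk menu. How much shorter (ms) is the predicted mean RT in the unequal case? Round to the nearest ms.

The RT saving is b·ΔH. Equiprobable H₀ = log₂(8) = 3.0000 bits; with the given probabilities H = 2.5795 bits.
b·(H₀ − H) = 160 × (3.0000 − 2.5795) = 67.28 ms.

67 ms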